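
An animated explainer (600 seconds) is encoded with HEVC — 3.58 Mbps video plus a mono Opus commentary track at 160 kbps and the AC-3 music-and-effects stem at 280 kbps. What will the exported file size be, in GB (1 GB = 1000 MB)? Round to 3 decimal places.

Audio total: 160 + 280 = 440 kbps = 0.440 Mbps.
Total bitrate: 3.58 + 0.440 = 4.020 Mbps.
Stream data: 4.020 Mbps × 600 s = 2412.0 Mb.
2,412 Mb ÷ 8 = 301.5 MB → 0.3015 GB.

0.302 GB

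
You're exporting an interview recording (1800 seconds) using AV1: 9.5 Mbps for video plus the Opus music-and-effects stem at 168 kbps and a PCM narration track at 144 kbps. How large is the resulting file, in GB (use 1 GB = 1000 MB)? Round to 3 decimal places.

Audio total: 168 + 144 = 312 kbps = 0.312 Mbps.
Total bitrate: 9.5 + 0.312 = 9.812 Mbps.
Stream data: 9.812 Mbps × 1800 s = 17661.6 Mb.
17,662 Mb ÷ 8 = 2,208 MB → 2.208 GB.

2.208 GB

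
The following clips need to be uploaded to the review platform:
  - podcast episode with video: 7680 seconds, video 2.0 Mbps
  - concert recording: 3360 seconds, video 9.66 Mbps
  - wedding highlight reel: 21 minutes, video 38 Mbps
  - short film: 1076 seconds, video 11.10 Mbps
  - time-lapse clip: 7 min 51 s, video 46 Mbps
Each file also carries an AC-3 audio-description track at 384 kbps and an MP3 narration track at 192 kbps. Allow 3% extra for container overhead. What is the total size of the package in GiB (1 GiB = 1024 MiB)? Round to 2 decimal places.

16.46 GiB

Audio total: 384 + 192 = 576 kbps = 0.576 Mbps.
podcast episode with video: 2.576 Mbps × 7680 s × 1.03 = 20377.2 Mb
concert recording: 10.236 Mbps × 3360 s × 1.03 = 35424.7 Mb
wedding highlight reel: 38.576 Mbps × 1260 s × 1.03 = 50063.9 Mb
short film: 11.676 Mbps × 1076 s × 1.03 = 12940.3 Mb
time-lapse clip: 46.576 Mbps × 471 s × 1.03 = 22595.4 Mb
Total: 141401.6 Mb = 17675.2 MB.
= 16.46 GiB.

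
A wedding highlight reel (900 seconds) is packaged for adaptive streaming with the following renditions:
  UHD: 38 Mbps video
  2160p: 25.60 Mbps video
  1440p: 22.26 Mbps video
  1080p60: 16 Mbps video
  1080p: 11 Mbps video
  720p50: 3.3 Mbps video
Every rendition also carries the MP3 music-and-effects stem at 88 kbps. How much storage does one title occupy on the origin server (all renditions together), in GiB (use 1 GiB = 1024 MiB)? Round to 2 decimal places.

Audio: 88 kbps = 0.088 Mbps.
Sum of rendition bitrates: (38+0.088) + (25.60+0.088) + (22.26+0.088) + (16+0.088) + (11+0.088) + (3.3+0.088) = 116.688 Mbps.
× 900 s = 105,019 Mb = 13,127 MB = 12.23 GiB.

12.23 GiB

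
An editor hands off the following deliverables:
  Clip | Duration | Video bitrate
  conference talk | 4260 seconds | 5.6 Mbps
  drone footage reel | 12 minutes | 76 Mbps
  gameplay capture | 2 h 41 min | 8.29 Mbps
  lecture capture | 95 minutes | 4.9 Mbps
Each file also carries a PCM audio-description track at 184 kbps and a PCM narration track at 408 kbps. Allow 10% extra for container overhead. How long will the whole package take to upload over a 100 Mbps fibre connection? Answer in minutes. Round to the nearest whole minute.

36 minutes

Audio total: 184 + 408 = 592 kbps = 0.592 Mbps.
conference talk: 6.192 Mbps × 4260 s × 1.10 = 29015.7 Mb
drone footage reel: 76.592 Mbps × 720 s × 1.10 = 60660.9 Mb
gameplay capture: 8.882 Mbps × 9660 s × 1.10 = 94380.1 Mb
lecture capture: 5.492 Mbps × 5700 s × 1.10 = 34434.8 Mb
Total: 218491.5 Mb = 27311.4 MB.
At 100 Mbps: 218491.5 / 100 = 2185 s ≈ 36.4 minutes.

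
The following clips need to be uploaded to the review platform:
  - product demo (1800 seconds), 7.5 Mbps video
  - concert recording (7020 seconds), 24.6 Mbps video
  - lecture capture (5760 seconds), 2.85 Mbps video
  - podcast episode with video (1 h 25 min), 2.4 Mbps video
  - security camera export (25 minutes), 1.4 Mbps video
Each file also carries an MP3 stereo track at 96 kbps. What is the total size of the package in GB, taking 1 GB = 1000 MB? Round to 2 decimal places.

27.37 GB

Audio: 96 kbps = 0.096 Mbps.
product demo: 7.596 Mbps × 1800 s = 13672.8 Mb
concert recording: 24.696 Mbps × 7020 s = 173365.9 Mb
lecture capture: 2.946 Mbps × 5760 s = 16969.0 Mb
podcast episode with video: 2.496 Mbps × 5100 s = 12729.6 Mb
security camera export: 1.496 Mbps × 1500 s = 2244.0 Mb
Total: 218981.3 Mb = 27372.7 MB.
= 27.37 GB.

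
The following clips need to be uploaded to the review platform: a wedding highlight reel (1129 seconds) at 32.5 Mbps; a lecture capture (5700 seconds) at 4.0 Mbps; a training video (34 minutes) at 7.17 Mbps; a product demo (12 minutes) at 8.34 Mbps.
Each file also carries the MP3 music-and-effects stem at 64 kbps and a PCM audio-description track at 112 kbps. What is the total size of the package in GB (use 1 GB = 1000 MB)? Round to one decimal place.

Audio total: 64 + 112 = 176 kbps = 0.176 Mbps.
wedding highlight reel: 32.676 Mbps × 1129 s = 36891.2 Mb
lecture capture: 4.176 Mbps × 5700 s = 23803.2 Mb
training video: 7.346 Mbps × 2040 s = 14985.8 Mb
product demo: 8.516 Mbps × 720 s = 6131.5 Mb
Total: 81811.8 Mb = 10226.5 MB.
= 10.23 GB.

10.2 GB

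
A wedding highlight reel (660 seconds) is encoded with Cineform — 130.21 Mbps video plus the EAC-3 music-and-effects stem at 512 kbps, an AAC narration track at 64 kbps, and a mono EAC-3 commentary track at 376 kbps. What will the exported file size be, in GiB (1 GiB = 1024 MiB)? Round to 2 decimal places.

Audio total: 512 + 64 + 376 = 952 kbps = 0.952 Mbps.
Total bitrate: 130.21 + 0.952 = 131.162 Mbps.
Stream data: 131.162 Mbps × 660 s = 86566.9 Mb.
86,567 Mb = 10,820,865,000 bytes ÷ 1,073,741,824 = 10.08 GiB.

10.08 GiB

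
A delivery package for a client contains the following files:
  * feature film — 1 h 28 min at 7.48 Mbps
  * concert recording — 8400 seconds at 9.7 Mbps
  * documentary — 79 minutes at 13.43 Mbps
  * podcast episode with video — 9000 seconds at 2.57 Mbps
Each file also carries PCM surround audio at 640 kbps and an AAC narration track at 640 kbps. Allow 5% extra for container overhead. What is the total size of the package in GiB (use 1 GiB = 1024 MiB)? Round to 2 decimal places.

29.69 GiB

Audio total: 640 + 640 = 1280 kbps = 1.280 Mbps.
feature film: 8.760 Mbps × 5280 s × 1.05 = 48565.4 Mb
concert recording: 10.980 Mbps × 8400 s × 1.05 = 96843.6 Mb
documentary: 14.710 Mbps × 4740 s × 1.05 = 73211.7 Mb
podcast episode with video: 3.850 Mbps × 9000 s × 1.05 = 36382.5 Mb
Total: 255003.2 Mb = 31875.4 MB.
= 29.69 GiB.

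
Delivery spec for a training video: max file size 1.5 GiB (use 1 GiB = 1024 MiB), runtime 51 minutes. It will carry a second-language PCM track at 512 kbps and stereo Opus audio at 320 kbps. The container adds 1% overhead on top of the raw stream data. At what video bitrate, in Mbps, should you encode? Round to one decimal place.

3.3 Mbps

Budget: 1.5 GiB = 12884.9 Mb.
Stream payload after overhead: 12884.9 / 1.01 = 12757.3 Mb.
51 min = 3060 s
Total bitrate budget: 12757.3 Mb / 3060 s = 4.169 Mbps.
Audio total: 512 + 320 = 832 kbps = 0.832 Mbps.
Video: 4.169 − 0.832 = 3.337 Mbps.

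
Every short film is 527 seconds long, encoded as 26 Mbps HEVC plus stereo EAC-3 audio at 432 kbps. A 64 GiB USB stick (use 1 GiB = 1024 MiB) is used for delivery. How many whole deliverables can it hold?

39

Audio: 432 kbps = 0.432 Mbps.
Total bitrate: 26.432 Mbps.
Per item: 26.432 Mbps × 527 s = 13,930 Mb = 1,741 MB.
Capacity: 64 GiB = 549,756 Mb; 39.47 items → 39 complete.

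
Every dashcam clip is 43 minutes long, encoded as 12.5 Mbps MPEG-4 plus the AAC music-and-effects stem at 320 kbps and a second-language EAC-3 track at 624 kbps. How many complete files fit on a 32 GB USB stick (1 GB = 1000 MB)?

43 min = 2580 s
Audio total: 320 + 624 = 944 kbps = 0.944 Mbps.
Total bitrate: 13.444 Mbps.
Per item: 13.444 Mbps × 2580 s = 34,686 Mb = 4,336 MB.
Capacity: 32 GB = 256,000 Mb; 7.38 items → 7 complete.

7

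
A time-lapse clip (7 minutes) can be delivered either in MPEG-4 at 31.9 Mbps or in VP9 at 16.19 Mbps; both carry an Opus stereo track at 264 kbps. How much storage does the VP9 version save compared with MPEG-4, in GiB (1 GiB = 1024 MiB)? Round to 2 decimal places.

0.77 GiB

7 min = 420 s
Audio: 264 kbps = 0.264 Mbps.
MPEG-4: 32.164 Mbps × 420 s = 13508.9 Mb = 1.573 GiB.
VP9: 16.454 Mbps × 420 s = 6910.7 Mb = 0.805 GiB.
Saving: 1.573 − 0.805 = 0.768 GiB.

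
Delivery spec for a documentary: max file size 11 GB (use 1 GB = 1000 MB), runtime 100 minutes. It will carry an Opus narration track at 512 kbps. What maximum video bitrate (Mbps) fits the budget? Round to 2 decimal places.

Budget: 11 GB = 88000.0 Mb.
100 min = 6000 s
Total bitrate budget: 88000.0 Mb / 6000 s = 14.667 Mbps.
Audio: 512 kbps = 0.512 Mbps.
Video: 14.667 − 0.512 = 14.155 Mbps.

14.15 Mbps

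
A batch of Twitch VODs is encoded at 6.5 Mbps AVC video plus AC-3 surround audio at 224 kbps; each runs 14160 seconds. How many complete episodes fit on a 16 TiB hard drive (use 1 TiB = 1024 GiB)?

Audio: 224 kbps = 0.224 Mbps.
Total bitrate: 6.724 Mbps.
Per item: 6.724 Mbps × 14160 s = 95,212 Mb = 11,901 MB.
Capacity: 16 TiB = 140,737,488 Mb; 1478.15 items → 1478 complete.

1478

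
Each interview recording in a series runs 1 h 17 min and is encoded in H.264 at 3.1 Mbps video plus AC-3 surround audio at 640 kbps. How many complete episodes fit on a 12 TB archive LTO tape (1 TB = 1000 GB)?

5555

1 h 17 min = 77 min = 4620 s
Audio: 640 kbps = 0.640 Mbps.
Total bitrate: 3.740 Mbps.
Per item: 3.740 Mbps × 4620 s = 17,279 Mb = 2,160 MB.
Capacity: 12 TB = 96,000,000 Mb; 5555.94 items → 5555 complete.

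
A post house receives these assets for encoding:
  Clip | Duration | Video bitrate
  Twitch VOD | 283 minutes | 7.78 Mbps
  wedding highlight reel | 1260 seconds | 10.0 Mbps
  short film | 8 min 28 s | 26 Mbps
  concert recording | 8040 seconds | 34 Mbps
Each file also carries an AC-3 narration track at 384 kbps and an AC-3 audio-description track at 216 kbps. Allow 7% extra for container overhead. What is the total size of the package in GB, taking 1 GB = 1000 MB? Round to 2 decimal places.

59.83 GB

Audio total: 384 + 216 = 600 kbps = 0.600 Mbps.
Twitch VOD: 8.380 Mbps × 16980 s × 1.07 = 152252.9 Mb
wedding highlight reel: 10.600 Mbps × 1260 s × 1.07 = 14290.9 Mb
short film: 26.600 Mbps × 508 s × 1.07 = 14458.7 Mb
concert recording: 34.600 Mbps × 8040 s × 1.07 = 297656.9 Mb
Total: 478659.4 Mb = 59832.4 MB.
= 59.83 GB.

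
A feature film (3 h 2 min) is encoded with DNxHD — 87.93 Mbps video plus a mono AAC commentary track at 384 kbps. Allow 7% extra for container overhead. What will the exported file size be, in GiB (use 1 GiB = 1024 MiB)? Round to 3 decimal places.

3 h 2 min = 182 min = 10920 s
Audio: 384 kbps = 0.384 Mbps.
Total bitrate: 87.93 + 0.384 = 88.314 Mbps.
Stream data: 88.314 Mbps × 10920 s = 964388.9 Mb.
With 7% container overhead: ×1.07.
1,031,896 Mb = 128,987,012,700 bytes ÷ 1,073,741,824 = 120.1 GiB.

120.129 GiB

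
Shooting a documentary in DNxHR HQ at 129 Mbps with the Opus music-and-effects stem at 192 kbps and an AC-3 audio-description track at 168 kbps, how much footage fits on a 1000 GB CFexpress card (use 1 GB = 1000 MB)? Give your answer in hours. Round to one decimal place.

Audio total: 192 + 168 = 360 kbps = 0.360 Mbps.
Total bitrate: 129 + 0.360 = 129.360 Mbps.
Capacity: 1000 GB = 8,000,000 Mb.
Recording time: 8,000,000 / 129.360 = 61,843 s ≈ 17.2 hours.

17.2 hours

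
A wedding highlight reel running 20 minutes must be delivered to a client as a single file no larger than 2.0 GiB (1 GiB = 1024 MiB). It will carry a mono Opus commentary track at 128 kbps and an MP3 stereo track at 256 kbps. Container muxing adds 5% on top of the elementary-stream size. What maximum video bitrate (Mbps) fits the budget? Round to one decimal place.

13.3 Mbps

Budget: 2.0 GiB = 17179.9 Mb.
Stream payload after overhead: 17179.9 / 1.05 = 16361.8 Mb.
20 min = 1200 s
Total bitrate budget: 16361.8 Mb / 1200 s = 13.635 Mbps.
Audio total: 128 + 256 = 384 kbps = 0.384 Mbps.
Video: 13.635 − 0.384 = 13.251 Mbps.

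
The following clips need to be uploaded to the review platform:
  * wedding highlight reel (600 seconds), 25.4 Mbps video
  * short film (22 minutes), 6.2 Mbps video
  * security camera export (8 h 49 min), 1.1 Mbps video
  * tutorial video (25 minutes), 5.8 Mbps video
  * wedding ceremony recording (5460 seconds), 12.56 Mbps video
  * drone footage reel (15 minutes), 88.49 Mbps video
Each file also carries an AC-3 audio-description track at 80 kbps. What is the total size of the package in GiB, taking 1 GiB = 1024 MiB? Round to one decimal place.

Audio: 80 kbps = 0.080 Mbps.
wedding highlight reel: 25.480 Mbps × 600 s = 15288.0 Mb
short film: 6.280 Mbps × 1320 s = 8289.6 Mb
security camera export: 1.180 Mbps × 31740 s = 37453.2 Mb
tutorial video: 5.880 Mbps × 1500 s = 8820.0 Mb
wedding ceremony recording: 12.640 Mbps × 5460 s = 69014.4 Mb
drone footage reel: 88.570 Mbps × 900 s = 79713.0 Mb
Total: 218578.2 Mb = 27322.3 MB.
= 25.45 GiB.

25.4 GiB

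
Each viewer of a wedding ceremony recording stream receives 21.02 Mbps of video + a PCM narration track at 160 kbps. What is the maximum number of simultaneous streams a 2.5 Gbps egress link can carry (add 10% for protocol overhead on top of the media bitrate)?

Audio: 160 kbps = 0.160 Mbps.
Per-viewer media rate: 21.180 Mbps.
On the wire with 10% overhead: 23.298 Mbps.
2.5 Gbps = 2,500 Mbps; 2,500 / 23.298 = 107.31 → 107 viewers.

107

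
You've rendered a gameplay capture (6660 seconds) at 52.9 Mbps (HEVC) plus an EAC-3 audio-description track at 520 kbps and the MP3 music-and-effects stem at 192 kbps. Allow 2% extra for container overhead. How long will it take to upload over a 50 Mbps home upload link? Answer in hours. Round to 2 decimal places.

2.02 hours

Audio total: 520 + 192 = 712 kbps = 0.712 Mbps.
Total bitrate: 53.612 Mbps.
File: 53.612 Mbps × 6660 s = 357055.9 Mb.
With 2% container overhead: ×1.02. → 364197.0 Mb.
At 50 Mbps: 364197.0 / 50 = 7283.9 s ≈ 2.02 hours.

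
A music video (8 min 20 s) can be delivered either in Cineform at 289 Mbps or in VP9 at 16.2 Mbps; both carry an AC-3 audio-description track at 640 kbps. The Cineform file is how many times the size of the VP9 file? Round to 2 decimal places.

8 min 20 s = 500 s
Audio: 640 kbps = 0.640 Mbps.
Cineform: 289.640 Mbps × 500 s = 144820.0 Mb = 18.102 GB.
VP9: 16.840 Mbps × 500 s = 8420.0 Mb = 1.052 GB.
Ratio: 18.102 / 1.052 = 17.200.

17.20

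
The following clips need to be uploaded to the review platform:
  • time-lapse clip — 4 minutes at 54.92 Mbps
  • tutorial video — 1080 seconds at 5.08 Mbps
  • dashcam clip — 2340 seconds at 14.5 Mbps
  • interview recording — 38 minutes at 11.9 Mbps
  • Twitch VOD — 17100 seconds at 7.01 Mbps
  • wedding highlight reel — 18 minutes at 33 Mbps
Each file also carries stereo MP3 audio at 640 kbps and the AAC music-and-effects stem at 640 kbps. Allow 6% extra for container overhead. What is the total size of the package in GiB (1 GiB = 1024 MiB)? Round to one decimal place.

32.8 GiB

Audio total: 640 + 640 = 1280 kbps = 1.280 Mbps.
time-lapse clip: 56.200 Mbps × 240 s × 1.06 = 14297.3 Mb
tutorial video: 6.360 Mbps × 1080 s × 1.06 = 7280.9 Mb
dashcam clip: 15.780 Mbps × 2340 s × 1.06 = 39140.7 Mb
interview recording: 13.180 Mbps × 2280 s × 1.06 = 31853.4 Mb
Twitch VOD: 8.290 Mbps × 17100 s × 1.06 = 150264.5 Mb
wedding highlight reel: 34.280 Mbps × 1080 s × 1.06 = 39243.7 Mb
Total: 282080.6 Mb = 35260.1 MB.
= 32.84 GiB.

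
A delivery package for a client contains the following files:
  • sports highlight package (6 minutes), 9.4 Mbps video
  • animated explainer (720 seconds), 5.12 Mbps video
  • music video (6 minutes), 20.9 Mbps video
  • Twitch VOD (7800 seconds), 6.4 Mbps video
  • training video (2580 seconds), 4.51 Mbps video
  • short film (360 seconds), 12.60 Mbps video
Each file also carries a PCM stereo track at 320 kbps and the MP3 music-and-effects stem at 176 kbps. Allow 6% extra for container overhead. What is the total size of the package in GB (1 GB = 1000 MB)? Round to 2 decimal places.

11.49 GB

Audio total: 320 + 176 = 496 kbps = 0.496 Mbps.
sports highlight package: 9.896 Mbps × 360 s × 1.06 = 3776.3 Mb
animated explainer: 5.616 Mbps × 720 s × 1.06 = 4286.1 Mb
music video: 21.396 Mbps × 360 s × 1.06 = 8164.7 Mb
Twitch VOD: 6.896 Mbps × 7800 s × 1.06 = 57016.1 Mb
training video: 5.006 Mbps × 2580 s × 1.06 = 13690.4 Mb
short film: 13.096 Mbps × 360 s × 1.06 = 4997.4 Mb
Total: 91931.1 Mb = 11491.4 MB.
= 11.49 GB.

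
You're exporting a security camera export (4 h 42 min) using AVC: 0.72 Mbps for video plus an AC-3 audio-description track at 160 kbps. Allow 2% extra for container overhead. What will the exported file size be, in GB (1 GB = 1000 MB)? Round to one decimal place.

4 h 42 min = 282 min = 16920 s
Audio: 160 kbps = 0.160 Mbps.
Total bitrate: 0.72 + 0.160 = 0.880 Mbps.
Stream data: 0.880 Mbps × 16920 s = 14889.6 Mb.
With 2% container overhead: ×1.02.
15,187 Mb ÷ 8 = 1,898 MB → 1.898 GB.

1.9 GB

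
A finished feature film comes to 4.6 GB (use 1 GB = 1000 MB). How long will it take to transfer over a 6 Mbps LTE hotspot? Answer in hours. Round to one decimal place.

File: 4.6 GB = 36800.0 Mb.
At 6 Mbps: 36800.0 / 6 = 6133.3 s ≈ 1.7 hours.

1.7 hours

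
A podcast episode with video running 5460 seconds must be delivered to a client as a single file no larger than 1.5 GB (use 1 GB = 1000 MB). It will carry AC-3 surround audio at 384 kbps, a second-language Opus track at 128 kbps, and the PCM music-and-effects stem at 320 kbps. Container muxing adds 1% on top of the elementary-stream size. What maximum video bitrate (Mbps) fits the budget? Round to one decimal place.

1.3 Mbps

Budget: 1.5 GB = 12000.0 Mb.
Stream payload after overhead: 12000.0 / 1.01 = 11881.2 Mb.
Total bitrate budget: 11881.2 Mb / 5460 s = 2.176 Mbps.
Audio total: 384 + 128 + 320 = 832 kbps = 0.832 Mbps.
Video: 2.176 − 0.832 = 1.344 Mbps.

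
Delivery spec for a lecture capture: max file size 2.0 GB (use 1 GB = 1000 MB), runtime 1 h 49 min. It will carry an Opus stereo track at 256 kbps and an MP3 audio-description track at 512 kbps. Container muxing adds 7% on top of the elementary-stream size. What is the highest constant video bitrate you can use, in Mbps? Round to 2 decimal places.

Budget: 2.0 GB = 16000.0 Mb.
Stream payload after overhead: 16000.0 / 1.07 = 14953.3 Mb.
1 h 49 min = 109 min = 6540 s
Total bitrate budget: 14953.3 Mb / 6540 s = 2.286 Mbps.
Audio total: 256 + 512 = 768 kbps = 0.768 Mbps.
Video: 2.286 − 0.768 = 1.518 Mbps.

1.52 Mbps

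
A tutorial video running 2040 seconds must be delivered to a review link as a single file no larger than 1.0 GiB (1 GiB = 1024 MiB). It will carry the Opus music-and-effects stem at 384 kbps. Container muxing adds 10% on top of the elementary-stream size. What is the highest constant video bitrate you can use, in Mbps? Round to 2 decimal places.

3.44 Mbps

Budget: 1.0 GiB = 8589.9 Mb.
Stream payload after overhead: 8589.9 / 1.10 = 7809.0 Mb.
Total bitrate budget: 7809.0 Mb / 2040 s = 3.828 Mbps.
Audio: 384 kbps = 0.384 Mbps.
Video: 3.828 − 0.384 = 3.444 Mbps.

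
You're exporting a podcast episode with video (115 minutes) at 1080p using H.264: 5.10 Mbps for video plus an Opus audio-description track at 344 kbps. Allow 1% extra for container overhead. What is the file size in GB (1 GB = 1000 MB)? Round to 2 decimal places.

4.74 GB

115 min = 6900 s
Audio: 344 kbps = 0.344 Mbps.
Total bitrate: 5.10 + 0.344 = 5.444 Mbps.
Stream data: 5.444 Mbps × 6900 s = 37563.6 Mb.
With 1% container overhead: ×1.01.
37,939 Mb ÷ 8 = 4,742 MB → 4.742 GB.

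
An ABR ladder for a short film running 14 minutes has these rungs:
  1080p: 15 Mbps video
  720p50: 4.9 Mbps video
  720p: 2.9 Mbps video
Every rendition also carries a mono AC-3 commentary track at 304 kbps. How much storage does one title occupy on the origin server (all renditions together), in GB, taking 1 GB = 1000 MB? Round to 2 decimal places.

2.49 GB

14 min = 840 s
Audio: 304 kbps = 0.304 Mbps.
Sum of rendition bitrates: (15+0.304) + (4.9+0.304) + (2.9+0.304) = 23.712 Mbps.
× 840 s = 19,918 Mb = 2,490 MB = 2.490 GB.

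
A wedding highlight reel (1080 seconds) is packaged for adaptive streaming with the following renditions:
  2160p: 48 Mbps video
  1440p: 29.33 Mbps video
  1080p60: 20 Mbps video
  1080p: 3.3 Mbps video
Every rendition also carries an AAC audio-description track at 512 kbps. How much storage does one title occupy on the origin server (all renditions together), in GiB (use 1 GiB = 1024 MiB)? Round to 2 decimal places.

Audio: 512 kbps = 0.512 Mbps.
Sum of rendition bitrates: (48+0.512) + (29.33+0.512) + (20+0.512) + (3.3+0.512) = 102.678 Mbps.
× 1080 s = 110,892 Mb = 13,862 MB = 12.91 GiB.

12.91 GiB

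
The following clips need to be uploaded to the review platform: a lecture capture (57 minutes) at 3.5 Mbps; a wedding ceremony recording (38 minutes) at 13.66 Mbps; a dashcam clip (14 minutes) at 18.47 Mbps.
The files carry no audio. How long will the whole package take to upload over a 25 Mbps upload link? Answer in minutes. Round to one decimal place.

lecture capture: 3.500 Mbps × 3420 s = 11970.0 Mb
wedding ceremony recording: 13.660 Mbps × 2280 s = 31144.8 Mb
dashcam clip: 18.470 Mbps × 840 s = 15514.8 Mb
Total: 58629.6 Mb = 7328.7 MB.
At 25 Mbps: 58629.6 / 25 = 2345 s ≈ 39.1 minutes.

39.1 minutes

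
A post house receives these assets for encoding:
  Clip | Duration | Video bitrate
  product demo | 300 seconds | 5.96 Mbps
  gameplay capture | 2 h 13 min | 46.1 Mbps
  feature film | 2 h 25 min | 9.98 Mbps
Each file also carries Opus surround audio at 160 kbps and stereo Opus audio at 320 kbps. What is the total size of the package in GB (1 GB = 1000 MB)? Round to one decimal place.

58.1 GB

Audio total: 160 + 320 = 480 kbps = 0.480 Mbps.
product demo: 6.440 Mbps × 300 s = 1932.0 Mb
gameplay capture: 46.580 Mbps × 7980 s = 371708.4 Mb
feature film: 10.460 Mbps × 8700 s = 91002.0 Mb
Total: 464642.4 Mb = 58080.3 MB.
= 58.08 GB.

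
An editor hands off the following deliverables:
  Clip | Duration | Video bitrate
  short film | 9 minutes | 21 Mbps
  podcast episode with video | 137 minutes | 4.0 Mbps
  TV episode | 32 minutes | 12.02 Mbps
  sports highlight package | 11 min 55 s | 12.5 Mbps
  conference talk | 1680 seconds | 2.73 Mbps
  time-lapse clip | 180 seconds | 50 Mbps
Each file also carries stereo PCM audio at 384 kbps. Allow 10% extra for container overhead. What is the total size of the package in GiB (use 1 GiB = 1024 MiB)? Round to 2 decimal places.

Audio: 384 kbps = 0.384 Mbps.
short film: 21.384 Mbps × 540 s × 1.10 = 12702.1 Mb
podcast episode with video: 4.384 Mbps × 8220 s × 1.10 = 39640.1 Mb
TV episode: 12.404 Mbps × 1920 s × 1.10 = 26197.2 Mb
sports highlight package: 12.884 Mbps × 715 s × 1.10 = 10133.3 Mb
conference talk: 3.114 Mbps × 1680 s × 1.10 = 5754.7 Mb
time-lapse clip: 50.384 Mbps × 180 s × 1.10 = 9976.0 Mb
Total: 104403.4 Mb = 13050.4 MB.
= 12.15 GiB.

12.15 GiB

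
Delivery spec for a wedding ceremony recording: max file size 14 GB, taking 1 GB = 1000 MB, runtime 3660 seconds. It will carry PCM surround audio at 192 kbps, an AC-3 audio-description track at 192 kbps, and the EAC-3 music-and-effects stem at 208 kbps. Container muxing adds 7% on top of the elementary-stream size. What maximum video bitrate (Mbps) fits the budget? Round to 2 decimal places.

28.01 Mbps

Budget: 14 GB = 112000.0 Mb.
Stream payload after overhead: 112000.0 / 1.07 = 104672.9 Mb.
Total bitrate budget: 104672.9 Mb / 3660 s = 28.599 Mbps.
Audio total: 192 + 192 + 208 = 592 kbps = 0.592 Mbps.
Video: 28.599 − 0.592 = 28.007 Mbps.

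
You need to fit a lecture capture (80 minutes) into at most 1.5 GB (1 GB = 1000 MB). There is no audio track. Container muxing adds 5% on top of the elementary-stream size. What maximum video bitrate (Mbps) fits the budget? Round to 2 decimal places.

2.38 Mbps

Budget: 1.5 GB = 12000.0 Mb.
Stream payload after overhead: 12000.0 / 1.05 = 11428.6 Mb.
80 min = 4800 s
Total bitrate budget: 11428.6 Mb / 4800 s = 2.381 Mbps.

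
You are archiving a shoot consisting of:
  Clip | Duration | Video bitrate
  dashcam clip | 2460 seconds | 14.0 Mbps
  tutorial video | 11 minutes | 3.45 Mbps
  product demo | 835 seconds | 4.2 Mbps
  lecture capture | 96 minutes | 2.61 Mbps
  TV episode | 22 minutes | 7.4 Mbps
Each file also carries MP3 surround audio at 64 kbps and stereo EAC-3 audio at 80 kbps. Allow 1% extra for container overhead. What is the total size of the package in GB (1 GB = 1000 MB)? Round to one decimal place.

Audio total: 64 + 80 = 144 kbps = 0.144 Mbps.
dashcam clip: 14.144 Mbps × 2460 s × 1.01 = 35142.2 Mb
tutorial video: 3.594 Mbps × 660 s × 1.01 = 2395.8 Mb
product demo: 4.344 Mbps × 835 s × 1.01 = 3663.5 Mb
lecture capture: 2.754 Mbps × 5760 s × 1.01 = 16021.7 Mb
TV episode: 7.544 Mbps × 1320 s × 1.01 = 10057.7 Mb
Total: 67280.8 Mb = 8410.1 MB.
= 8.410 GB.

8.4 GB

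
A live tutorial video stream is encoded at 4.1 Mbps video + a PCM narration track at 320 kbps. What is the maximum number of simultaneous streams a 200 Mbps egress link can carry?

Audio: 320 kbps = 0.320 Mbps.
Per-viewer media rate: 4.420 Mbps.
200 Mbps = 200.0 Mbps; 200.0 / 4.420 = 45.25 → 45 viewers.

45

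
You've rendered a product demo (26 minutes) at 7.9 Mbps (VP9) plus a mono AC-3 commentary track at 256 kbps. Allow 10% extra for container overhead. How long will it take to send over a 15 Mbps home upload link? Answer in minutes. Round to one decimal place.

15.6 minutes

26 min = 1560 s
Audio: 256 kbps = 0.256 Mbps.
Total bitrate: 8.156 Mbps.
File: 8.156 Mbps × 1560 s = 12723.4 Mb.
With 10% container overhead: ×1.10. → 13995.7 Mb.
At 15 Mbps: 13995.7 / 15 = 933.0 s ≈ 15.6 minutes.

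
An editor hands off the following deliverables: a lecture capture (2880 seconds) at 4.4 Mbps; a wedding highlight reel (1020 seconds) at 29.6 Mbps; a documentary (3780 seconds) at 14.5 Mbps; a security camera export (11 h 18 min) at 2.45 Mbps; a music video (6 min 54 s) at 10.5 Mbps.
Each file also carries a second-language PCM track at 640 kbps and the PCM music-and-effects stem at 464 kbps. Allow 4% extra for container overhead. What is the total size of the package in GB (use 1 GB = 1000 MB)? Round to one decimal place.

33.2 GB

Audio total: 640 + 464 = 1104 kbps = 1.104 Mbps.
lecture capture: 5.504 Mbps × 2880 s × 1.04 = 16485.6 Mb
wedding highlight reel: 30.704 Mbps × 1020 s × 1.04 = 32570.8 Mb
documentary: 15.604 Mbps × 3780 s × 1.04 = 61342.4 Mb
security camera export: 3.554 Mbps × 40680 s × 1.04 = 150359.8 Mb
music video: 11.604 Mbps × 414 s × 1.04 = 4996.2 Mb
Total: 265754.8 Mb = 33219.4 MB.
= 33.22 GB.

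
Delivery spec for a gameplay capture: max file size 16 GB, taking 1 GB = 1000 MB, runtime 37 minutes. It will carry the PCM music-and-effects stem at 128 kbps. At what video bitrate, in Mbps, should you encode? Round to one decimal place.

Budget: 16 GB = 128000.0 Mb.
37 min = 2220 s
Total bitrate budget: 128000.0 Mb / 2220 s = 57.658 Mbps.
Audio: 128 kbps = 0.128 Mbps.
Video: 57.658 − 0.128 = 57.530 Mbps.

57.5 Mbps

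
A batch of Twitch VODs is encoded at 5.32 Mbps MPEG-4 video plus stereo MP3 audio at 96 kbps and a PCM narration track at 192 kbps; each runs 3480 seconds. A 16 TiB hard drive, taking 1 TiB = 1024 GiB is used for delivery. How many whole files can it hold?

Audio total: 96 + 192 = 288 kbps = 0.288 Mbps.
Total bitrate: 5.608 Mbps.
Per item: 5.608 Mbps × 3480 s = 19,516 Mb = 2,439 MB.
Capacity: 16 TiB = 140,737,488 Mb; 7211.45 items → 7211 complete.

7211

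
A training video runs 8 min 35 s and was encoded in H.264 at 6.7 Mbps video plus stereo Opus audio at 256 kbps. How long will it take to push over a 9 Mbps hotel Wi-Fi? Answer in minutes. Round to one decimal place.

6.6 minutes

8 min 35 s = 515 s
Audio: 256 kbps = 0.256 Mbps.
Total bitrate: 6.956 Mbps.
File: 6.956 Mbps × 515 s = 3582.3 Mb.
At 9 Mbps: 3582.3 / 9 = 398.0 s ≈ 6.63 minutes.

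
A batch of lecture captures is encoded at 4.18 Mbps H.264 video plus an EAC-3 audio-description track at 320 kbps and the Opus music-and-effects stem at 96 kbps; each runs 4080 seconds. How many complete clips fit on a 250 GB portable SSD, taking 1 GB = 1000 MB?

Audio total: 320 + 96 = 416 kbps = 0.416 Mbps.
Total bitrate: 4.596 Mbps.
Per item: 4.596 Mbps × 4080 s = 18,752 Mb = 2,344 MB.
Capacity: 250 GB = 2,000,000 Mb; 106.66 items → 106 complete.

106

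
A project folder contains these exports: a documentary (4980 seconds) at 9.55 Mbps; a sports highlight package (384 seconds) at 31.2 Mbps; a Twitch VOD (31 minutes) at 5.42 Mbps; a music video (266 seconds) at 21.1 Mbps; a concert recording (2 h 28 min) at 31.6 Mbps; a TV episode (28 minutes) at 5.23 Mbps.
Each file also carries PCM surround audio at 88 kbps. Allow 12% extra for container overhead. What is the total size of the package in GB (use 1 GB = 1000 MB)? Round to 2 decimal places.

Audio: 88 kbps = 0.088 Mbps.
documentary: 9.638 Mbps × 4980 s × 1.12 = 53756.9 Mb
sports highlight package: 31.288 Mbps × 384 s × 1.12 = 13456.3 Mb
Twitch VOD: 5.508 Mbps × 1860 s × 1.12 = 11474.3 Mb
music video: 21.188 Mbps × 266 s × 1.12 = 6312.3 Mb
concert recording: 31.688 Mbps × 8880 s × 1.12 = 315156.2 Mb
TV episode: 5.318 Mbps × 1680 s × 1.12 = 10006.3 Mb
Total: 410162.4 Mb = 51270.3 MB.
= 51.27 GB.

51.27 GB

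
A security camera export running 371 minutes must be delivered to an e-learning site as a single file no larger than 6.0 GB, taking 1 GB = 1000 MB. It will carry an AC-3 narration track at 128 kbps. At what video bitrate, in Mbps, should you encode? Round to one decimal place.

Budget: 6.0 GB = 48000.0 Mb.
371 min = 22260 s
Total bitrate budget: 48000.0 Mb / 22260 s = 2.156 Mbps.
Audio: 128 kbps = 0.128 Mbps.
Video: 2.156 − 0.128 = 2.028 Mbps.

2.0 Mbps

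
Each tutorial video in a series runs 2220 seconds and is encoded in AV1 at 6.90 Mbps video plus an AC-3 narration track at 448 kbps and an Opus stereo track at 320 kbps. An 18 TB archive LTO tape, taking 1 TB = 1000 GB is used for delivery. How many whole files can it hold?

Audio total: 448 + 320 = 768 kbps = 0.768 Mbps.
Total bitrate: 7.668 Mbps.
Per item: 7.668 Mbps × 2220 s = 17,023 Mb = 2,128 MB.
Capacity: 18 TB = 144,000,000 Mb; 8459.16 items → 8459 complete.

8459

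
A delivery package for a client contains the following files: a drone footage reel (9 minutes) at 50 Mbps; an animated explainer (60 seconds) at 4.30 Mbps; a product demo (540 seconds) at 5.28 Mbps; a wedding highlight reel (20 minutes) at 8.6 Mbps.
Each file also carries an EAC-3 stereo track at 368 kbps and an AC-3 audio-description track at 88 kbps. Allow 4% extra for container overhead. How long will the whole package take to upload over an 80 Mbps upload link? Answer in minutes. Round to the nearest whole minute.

Audio total: 368 + 88 = 456 kbps = 0.456 Mbps.
drone footage reel: 50.456 Mbps × 540 s × 1.04 = 28336.1 Mb
animated explainer: 4.756 Mbps × 60 s × 1.04 = 296.8 Mb
product demo: 5.736 Mbps × 540 s × 1.04 = 3221.3 Mb
wedding highlight reel: 9.056 Mbps × 1200 s × 1.04 = 11301.9 Mb
Total: 43156.1 Mb = 5394.5 MB.
At 80 Mbps: 43156.1 / 80 = 539 s ≈ 8.99 minutes.

9 minutes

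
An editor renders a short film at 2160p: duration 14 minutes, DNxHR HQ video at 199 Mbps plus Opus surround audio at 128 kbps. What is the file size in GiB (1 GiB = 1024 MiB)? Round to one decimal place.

14 min = 840 s
Audio: 128 kbps = 0.128 Mbps.
Total bitrate: 199 + 0.128 = 199.128 Mbps.
Stream data: 199.128 Mbps × 840 s = 167267.5 Mb.
167,268 Mb = 20,908,440,000 bytes ÷ 1,073,741,824 = 19.47 GiB.

19.5 GiB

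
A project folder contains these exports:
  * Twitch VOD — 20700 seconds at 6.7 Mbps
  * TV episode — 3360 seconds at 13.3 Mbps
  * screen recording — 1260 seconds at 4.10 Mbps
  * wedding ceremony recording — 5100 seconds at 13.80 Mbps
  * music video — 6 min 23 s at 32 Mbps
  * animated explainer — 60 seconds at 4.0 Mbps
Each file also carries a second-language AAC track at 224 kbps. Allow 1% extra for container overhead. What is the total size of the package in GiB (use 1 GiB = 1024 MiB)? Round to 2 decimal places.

Audio: 224 kbps = 0.224 Mbps.
Twitch VOD: 6.924 Mbps × 20700 s × 1.01 = 144760.1 Mb
TV episode: 13.524 Mbps × 3360 s × 1.01 = 45895.0 Mb
screen recording: 4.324 Mbps × 1260 s × 1.01 = 5502.7 Mb
wedding ceremony recording: 14.024 Mbps × 5100 s × 1.01 = 72237.6 Mb
music video: 32.224 Mbps × 383 s × 1.01 = 12465.2 Mb
animated explainer: 4.224 Mbps × 60 s × 1.01 = 256.0 Mb
Total: 281116.6 Mb = 35139.6 MB.
= 32.73 GiB.

32.73 GiB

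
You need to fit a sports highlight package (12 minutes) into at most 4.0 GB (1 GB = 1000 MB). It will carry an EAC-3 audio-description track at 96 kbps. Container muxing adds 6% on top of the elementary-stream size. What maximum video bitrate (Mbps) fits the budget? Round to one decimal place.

Budget: 4.0 GB = 32000.0 Mb.
Stream payload after overhead: 32000.0 / 1.06 = 30188.7 Mb.
12 min = 720 s
Total bitrate budget: 30188.7 Mb / 720 s = 41.929 Mbps.
Audio: 96 kbps = 0.096 Mbps.
Video: 41.929 − 0.096 = 41.833 Mbps.

41.8 Mbps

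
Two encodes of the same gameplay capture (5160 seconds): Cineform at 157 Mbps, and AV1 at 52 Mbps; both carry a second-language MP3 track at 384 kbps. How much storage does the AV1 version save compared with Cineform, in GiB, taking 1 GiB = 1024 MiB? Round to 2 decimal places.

Audio: 384 kbps = 0.384 Mbps.
Cineform: 157.384 Mbps × 5160 s = 812101.4 Mb = 94.541 GiB.
AV1: 52.384 Mbps × 5160 s = 270301.4 Mb = 31.467 GiB.
Saving: 94.541 − 31.467 = 63.074 GiB.

63.07 GiB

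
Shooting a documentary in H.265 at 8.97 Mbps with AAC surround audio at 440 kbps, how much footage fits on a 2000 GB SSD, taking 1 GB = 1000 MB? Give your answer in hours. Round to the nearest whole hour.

472 hours

Audio: 440 kbps = 0.440 Mbps.
Total bitrate: 8.97 + 0.440 = 9.410 Mbps.
Capacity: 2000 GB = 16,000,000 Mb.
Recording time: 16,000,000 / 9.410 = 1,700,319 s ≈ 472 hours.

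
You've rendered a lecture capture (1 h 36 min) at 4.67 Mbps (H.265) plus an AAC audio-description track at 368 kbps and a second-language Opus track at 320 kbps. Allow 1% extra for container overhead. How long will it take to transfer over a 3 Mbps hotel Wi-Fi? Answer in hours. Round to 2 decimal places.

1 h 36 min = 96 min = 5760 s
Audio total: 368 + 320 = 688 kbps = 0.688 Mbps.
Total bitrate: 5.358 Mbps.
File: 5.358 Mbps × 5760 s = 30862.1 Mb.
With 1% container overhead: ×1.01. → 31170.7 Mb.
At 3 Mbps: 31170.7 / 3 = 10390.2 s ≈ 2.89 hours.

2.89 hours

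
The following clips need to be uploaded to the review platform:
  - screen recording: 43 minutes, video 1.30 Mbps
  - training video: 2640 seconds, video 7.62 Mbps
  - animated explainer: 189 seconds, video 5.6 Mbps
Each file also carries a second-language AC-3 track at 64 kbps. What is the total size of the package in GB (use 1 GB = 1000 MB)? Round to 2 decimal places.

Audio: 64 kbps = 0.064 Mbps.
screen recording: 1.364 Mbps × 2580 s = 3519.1 Mb
training video: 7.684 Mbps × 2640 s = 20285.8 Mb
animated explainer: 5.664 Mbps × 189 s = 1070.5 Mb
Total: 24875.4 Mb = 3109.4 MB.
= 3.109 GB.

3.11 GB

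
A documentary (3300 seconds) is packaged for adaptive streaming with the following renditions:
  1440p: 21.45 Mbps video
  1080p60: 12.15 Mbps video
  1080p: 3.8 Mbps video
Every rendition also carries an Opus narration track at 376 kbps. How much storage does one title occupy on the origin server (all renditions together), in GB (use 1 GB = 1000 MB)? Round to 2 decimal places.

15.89 GB

Audio: 376 kbps = 0.376 Mbps.
Sum of rendition bitrates: (21.45+0.376) + (12.15+0.376) + (3.8+0.376) = 38.528 Mbps.
× 3300 s = 127,142 Mb = 15,893 MB = 15.89 GB.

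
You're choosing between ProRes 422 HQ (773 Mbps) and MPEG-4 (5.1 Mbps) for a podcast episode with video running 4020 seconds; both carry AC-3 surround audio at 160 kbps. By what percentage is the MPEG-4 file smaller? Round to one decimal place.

Audio: 160 kbps = 0.160 Mbps.
ProRes 422 HQ: 773.160 Mbps × 4020 s = 3108103.2 Mb = 361.831 GiB.
MPEG-4: 5.260 Mbps × 4020 s = 21145.2 Mb = 2.462 GiB.
Reduction: (1 − 2.462/361.831) × 100 = 99.32%.

99.3%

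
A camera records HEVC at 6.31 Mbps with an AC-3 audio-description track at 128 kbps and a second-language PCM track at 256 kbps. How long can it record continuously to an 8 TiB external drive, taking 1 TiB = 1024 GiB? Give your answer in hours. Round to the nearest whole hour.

2920 hours

Audio total: 128 + 256 = 384 kbps = 0.384 Mbps.
Total bitrate: 6.31 + 0.384 = 6.694 Mbps.
Capacity: 8 TiB = 70,368,744 Mb.
Recording time: 70,368,744 / 6.694 = 10,512,212 s ≈ 2,920 hours.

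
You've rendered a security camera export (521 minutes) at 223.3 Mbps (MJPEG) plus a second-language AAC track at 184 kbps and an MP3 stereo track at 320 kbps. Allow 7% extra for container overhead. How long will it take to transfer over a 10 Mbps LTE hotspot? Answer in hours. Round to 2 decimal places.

521 min = 31260 s
Audio total: 184 + 320 = 504 kbps = 0.504 Mbps.
Total bitrate: 223.804 Mbps.
File: 223.804 Mbps × 31260 s = 6996113.0 Mb.
With 7% container overhead: ×1.07. → 7485841.0 Mb.
At 10 Mbps: 7485841.0 / 10 = 748584.1 s ≈ 208 hours.

207.94 hours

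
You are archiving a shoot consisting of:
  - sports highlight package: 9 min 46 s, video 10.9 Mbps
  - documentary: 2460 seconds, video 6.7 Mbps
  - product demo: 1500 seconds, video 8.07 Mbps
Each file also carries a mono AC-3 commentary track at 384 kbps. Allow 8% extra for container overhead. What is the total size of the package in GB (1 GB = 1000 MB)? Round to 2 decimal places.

Audio: 384 kbps = 0.384 Mbps.
sports highlight package: 11.284 Mbps × 586 s × 1.08 = 7141.4 Mb
documentary: 7.084 Mbps × 2460 s × 1.08 = 18820.8 Mb
product demo: 8.454 Mbps × 1500 s × 1.08 = 13695.5 Mb
Total: 39657.7 Mb = 4957.2 MB.
= 4.957 GB.

4.96 GB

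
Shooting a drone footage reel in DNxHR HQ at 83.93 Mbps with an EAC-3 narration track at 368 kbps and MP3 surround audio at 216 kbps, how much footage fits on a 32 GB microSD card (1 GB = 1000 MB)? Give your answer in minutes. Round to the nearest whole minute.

50 minutes

Audio total: 368 + 216 = 584 kbps = 0.584 Mbps.
Total bitrate: 83.93 + 0.584 = 84.514 Mbps.
Capacity: 32 GB = 256,000 Mb.
Recording time: 256,000 / 84.514 = 3,029 s ≈ 50.5 minutes.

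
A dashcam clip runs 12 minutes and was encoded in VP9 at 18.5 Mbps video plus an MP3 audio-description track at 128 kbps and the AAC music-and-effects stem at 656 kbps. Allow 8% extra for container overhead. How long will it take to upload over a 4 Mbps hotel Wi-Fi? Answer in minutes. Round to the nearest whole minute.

12 min = 720 s
Audio total: 128 + 656 = 784 kbps = 0.784 Mbps.
Total bitrate: 19.284 Mbps.
File: 19.284 Mbps × 720 s = 13884.5 Mb.
With 8% container overhead: ×1.08. → 14995.2 Mb.
At 4 Mbps: 14995.2 / 4 = 3748.8 s ≈ 62.5 minutes.

62 minutes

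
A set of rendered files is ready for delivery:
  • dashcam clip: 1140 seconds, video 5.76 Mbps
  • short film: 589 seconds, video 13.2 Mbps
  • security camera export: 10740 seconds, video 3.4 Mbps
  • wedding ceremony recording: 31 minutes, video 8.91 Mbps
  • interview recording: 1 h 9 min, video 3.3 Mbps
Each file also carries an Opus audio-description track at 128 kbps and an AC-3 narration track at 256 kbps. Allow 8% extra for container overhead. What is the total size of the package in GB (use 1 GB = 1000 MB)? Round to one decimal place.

Audio total: 128 + 256 = 384 kbps = 0.384 Mbps.
dashcam clip: 6.144 Mbps × 1140 s × 1.08 = 7564.5 Mb
short film: 13.584 Mbps × 589 s × 1.08 = 8641.1 Mb
security camera export: 3.784 Mbps × 10740 s × 1.08 = 43891.4 Mb
wedding ceremony recording: 9.294 Mbps × 1860 s × 1.08 = 18669.8 Mb
interview recording: 3.684 Mbps × 4140 s × 1.08 = 16471.9 Mb
Total: 95238.6 Mb = 11904.8 MB.
= 11.90 GB.

11.9 GB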